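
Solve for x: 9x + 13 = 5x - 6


Starting with: 9x + 13 = 5x - 6
Move all x terms to left: (9 - 5)x = -6 - 13
Simplify: 4x = -19
Divide both sides by 4: x = -19/4

x = -19/4


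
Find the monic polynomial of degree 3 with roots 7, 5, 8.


A monic polynomial with roots 7, 5, 8 is:
p(x) = (x - 7)(x - 5)(x - 8)
After multiplying by (x - 7): x - 7
After multiplying by (x - 5): x^2 - 12x + 35
After multiplying by (x - 8): x^3 - 20x^2 + 131x - 280

x^3 - 20x^2 + 131x - 280


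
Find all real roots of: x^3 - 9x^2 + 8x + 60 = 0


Let p(x) = x^3 - 9x^2 + 8x + 60. By the rational root theorem (leading coefficient 1), any rational root is an integer divisor of 60: try ±1, ±2, ... in turn.
Test x = 1: value = 60 ≠ 0.
Test x = -1: value = 42 ≠ 0.
Test x = 2: value = 48 ≠ 0.
Test x = -2: value = 0 ✓, so (x + 2) is a factor.
Synthetic division by (x + 2): bring down 1; 1(-2) - 9 = -11; (-11)(-2) + 8 = 30; 30(-2) + 60 = 0 → quotient x^2 - 11x + 30, remainder 0.
Solve the quadratic x^2 - 11x + 30 = 0: discriminant = (-11)^2 - 4(1)(30) = 121 - 120 = 1.
sqrt(1) = 1, so x = (11 ± 1)/2: x = 6 or x = 5.

x = -2, x = 5, x = 6


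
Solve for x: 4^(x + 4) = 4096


Express both sides with the same base.
4096 = 4^6
Since the bases match, equate exponents: x + 4 = 6
So x = 6 - (4) = 2

x = 2


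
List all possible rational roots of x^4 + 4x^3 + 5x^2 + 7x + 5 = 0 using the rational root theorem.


Rational root theorem: possible roots are ±p/q where:
  p divides the constant term (5): p ∈ {1, 5}
  q divides the leading coefficient (1): q ∈ {1}

All possible rational roots: -5, -1, 1, 5

-5, -1, 1, 5


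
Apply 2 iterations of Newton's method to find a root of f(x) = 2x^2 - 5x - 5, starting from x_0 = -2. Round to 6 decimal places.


Newton's method: x_(n+1) = x_n - f(x_n)/f'(x_n)
f(x) = 2x^2 - 5x - 5
f'(x) = 4x - 5

Iteration 1:
  f(-2.000000) = 13.000000
  f'(-2.000000) = -13.000000
  x_1 = -2.000000 - (13.000000)/(-13.000000) = -1.000000

Iteration 2:
  f(-1.000000) = 2.000000
  f'(-1.000000) = -9.000000
  x_2 = -1.000000 - (2.000000)/(-9.000000) = -0.777778

x_2 = -0.777778


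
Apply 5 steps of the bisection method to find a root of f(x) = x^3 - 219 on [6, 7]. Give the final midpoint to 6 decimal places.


f(x) = x^3 - 219
f(6) = -3 < 0
f(7) = 124 > 0

Step 1: midpoint = (6.000000 + 7.000000)/2 = 6.500000
  f(6.500000) = 55.625000
  f(mid) > 0, so root is in [6.000000, 6.500000]

Step 2: midpoint = (6.000000 + 6.500000)/2 = 6.250000
  f(6.250000) = 25.140625
  f(mid) > 0, so root is in [6.000000, 6.250000]

Step 3: midpoint = (6.000000 + 6.250000)/2 = 6.125000
  f(6.125000) = 10.783203
  f(mid) > 0, so root is in [6.000000, 6.125000]

Step 4: midpoint = (6.000000 + 6.125000)/2 = 6.062500
  f(6.062500) = 3.820557
  f(mid) > 0, so root is in [6.000000, 6.062500]

Step 5: midpoint = (6.000000 + 6.062500)/2 = 6.031250
  f(6.031250) = 0.392609
  f(mid) > 0, so root is in [6.000000, 6.031250]

midpoint = 6.031250


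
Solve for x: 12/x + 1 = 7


Subtract 1 from both sides: 12/x = 6
Multiply both sides by x: 12 = 6 * x
Divide by 6: x = 2

x = 2


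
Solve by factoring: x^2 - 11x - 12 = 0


We need two numbers that multiply to -12 and add to -11.
Those numbers are -12 and 1 (since (-12) * 1 = -12 and (-12) + 1 = -11).
So x^2 - 11x - 12 = (x - 12)(x + 1) = 0
Setting each factor to zero: x = 12 or x = -1

x = -1, x = 12


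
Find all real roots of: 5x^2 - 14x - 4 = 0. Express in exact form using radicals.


Using the quadratic formula: x = (-b ± sqrt(b^2 - 4ac)) / (2a)
Here a = 5, b = -14, c = -4
Discriminant = b^2 - 4ac = (-14)^2 - 4(5)(-4) = 196 + 80 = 276
Since discriminant = 276 > 0, there are two real roots.
x = (14 ± 2*sqrt(69)) / 10
Simplifying: x = (7 ± sqrt(69)) / 5
Numerically: x ≈ 3.0613 or x ≈ -0.2613

x = (7 + sqrt(69)) / 5 or x = (7 - sqrt(69)) / 5


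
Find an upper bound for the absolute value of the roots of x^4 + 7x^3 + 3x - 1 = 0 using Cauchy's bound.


Cauchy's bound: all roots r satisfy |r| <= 1 + max(|a_i/a_n|) for i = 0,...,n-1
where a_n is the leading coefficient.

Coefficients: [1, 7, 0, 3, -1]
Leading coefficient a_n = 1
Ratios |a_i/a_n|: 7, 0, 3, 1
Maximum ratio: 7
Cauchy's bound: |r| <= 1 + 7 = 8

Upper bound = 8


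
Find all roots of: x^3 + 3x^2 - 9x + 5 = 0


Let p(x) = x^3 + 3x^2 - 9x + 5. By the rational root theorem (leading coefficient 1), any rational root is an integer divisor of 5: try ±1, ±2, ... in turn.
Test x = 1: value = 0 ✓, so (x - 1) is a factor.
Synthetic division by (x - 1): bring down 1; 1(1) + 3 = 4; 4(1) - 9 = -5; (-5)(1) + 5 = 0 → quotient x^2 + 4x - 5, remainder 0.
Solve the quadratic x^2 + 4x - 5 = 0: discriminant = 4^2 - 4(1)(-5) = 16 + 20 = 36.
sqrt(36) = 6, so x = (-4 ± 6)/2: x = 1 or x = -5.
Collecting all roots found:

x = -5, x = 1 (multiplicity 2)


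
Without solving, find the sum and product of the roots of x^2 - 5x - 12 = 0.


By Vieta's formulas for ax^2 + bx + c = 0:
  Sum of roots = -b/a
  Product of roots = c/a

Here a = 1, b = -5, c = -12
Sum = -(-5)/1 = 5
Product = -12/1 = -12

Sum = 5, Product = -12


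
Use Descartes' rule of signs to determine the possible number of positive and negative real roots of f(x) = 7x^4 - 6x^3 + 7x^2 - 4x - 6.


Descartes' rule of signs:

For positive roots, count sign changes in f(x) = 7x^4 - 6x^3 + 7x^2 - 4x - 6:
Signs of coefficients: +, -, +, -, -
Number of sign changes: 3
Possible positive real roots: 3, 1

For negative roots, examine f(-x) = 7x^4 + 6x^3 + 7x^2 + 4x - 6:
Signs of coefficients: +, +, +, +, -
Number of sign changes: 1
Possible negative real roots: 1

Positive roots: 3 or 1; Negative roots: 1


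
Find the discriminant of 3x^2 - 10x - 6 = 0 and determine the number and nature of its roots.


For ax^2 + bx + c = 0, discriminant D = b^2 - 4ac
Here a = 3, b = -10, c = -6
D = (-10)^2 - 4(3)(-6) = 100 + 72 = 172

D = 172 > 0 but not a perfect square
The equation has 2 distinct real irrational roots.

Discriminant = 172, 2 distinct real irrational roots


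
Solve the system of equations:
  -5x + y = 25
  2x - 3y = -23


Using Cramer's rule:
Determinant D = (-5)(-3) - (2)(1) = 15 - 2 = 13
Dx = (25)(-3) - (-23)(1) = -75 + 23 = -52
Dy = (-5)(-23) - (2)(25) = 115 - 50 = 65
x = Dx/D = -52/13 = -4
y = Dy/D = 65/13 = 5

x = -4, y = 5


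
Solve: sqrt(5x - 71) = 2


Square both sides: 5x - 71 = 2^2 = 4
5x = 4 + 71 = 75
x = 15
Check: sqrt(5*15 - 71) = sqrt(4) = 2 ✓

x = 15


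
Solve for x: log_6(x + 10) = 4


Convert to exponential form: x + 10 = 6^4 = 1296
x = 1296 - 10 = 1286
Check: log_6(1286 + 10) = log_6(1296) = log_6(1296) = 4 ✓

x = 1286


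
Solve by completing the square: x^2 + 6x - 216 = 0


Start: x^2 + 6x - 216 = 0
Move constant: x^2 + 6x = 216
Half of 6 is 3, squared is 9
Add 9 to both sides: x^2 + 6x + 9 = 225
(x + 3)^2 = 225
x + 3 = ±15
x = -3 + 15 = 12 or x = -3 - 15 = -18

x = -18, x = 12


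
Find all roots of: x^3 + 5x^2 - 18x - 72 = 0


Let p(x) = x^3 + 5x^2 - 18x - 72. By the rational root theorem (leading coefficient 1), any rational root is an integer divisor of 72: try ±1, ±2, ... in turn.
Test x = 1: value = -84 ≠ 0.
Test x = -1: value = -50 ≠ 0.
Test x = 2: value = -80 ≠ 0.
Test x = -2: value = -24 ≠ 0.
Test x = 3: value = -54 ≠ 0.
Test x = -3: value = 0 ✓, so (x + 3) is a factor.
Synthetic division by (x + 3): bring down 1; 1(-3) + 5 = 2; 2(-3) - 18 = -24; (-24)(-3) - 72 = 0 → quotient x^2 + 2x - 24, remainder 0.
Solve the quadratic x^2 + 2x - 24 = 0: discriminant = 2^2 - 4(1)(-24) = 4 + 96 = 100.
sqrt(100) = 10, so x = (-2 ± 10)/2: x = 4 or x = -6.
Collecting all roots found:

x = -6, x = -3, x = 4


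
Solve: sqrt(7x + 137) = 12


Square both sides: 7x + 137 = 12^2 = 144
7x = 144 - 137 = 7
x = 1
Check: sqrt(7*1 + 137) = sqrt(144) = 12 ✓

x = 1


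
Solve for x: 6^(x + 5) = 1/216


Express both sides with the same base.
1/216 = 6^(-3)
Since the bases match, equate exponents: x + 5 = -3
So x = -3 - (5) = -8

x = -8


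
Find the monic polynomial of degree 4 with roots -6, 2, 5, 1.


A monic polynomial with roots -6, 2, 5, 1 is:
p(x) = (x + 6)(x - 2)(x - 5)(x - 1)
After multiplying by (x + 6): x + 6
After multiplying by (x - 2): x^2 + 4x - 12
After multiplying by (x - 5): x^3 - x^2 - 32x + 60
After multiplying by (x - 1): x^4 - 2x^3 - 31x^2 + 92x - 60

x^4 - 2x^3 - 31x^2 + 92x - 60


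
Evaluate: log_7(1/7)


We need the exponent such that 7^? = 1/7
7^(-1) = 1/7^1 = 1/7
Therefore log_7(1/7) = -1

-1


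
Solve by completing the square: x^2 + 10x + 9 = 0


Start: x^2 + 10x + 9 = 0
Move constant: x^2 + 10x = -9
Half of 10 is 5, squared is 25
Add 25 to both sides: x^2 + 10x + 25 = 16
(x + 5)^2 = 16
x + 5 = ±4
x = -5 + 4 = -1 or x = -5 - 4 = -9

x = -9, x = -1


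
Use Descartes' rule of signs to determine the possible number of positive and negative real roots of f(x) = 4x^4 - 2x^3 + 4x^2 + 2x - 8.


Descartes' rule of signs:

For positive roots, count sign changes in f(x) = 4x^4 - 2x^3 + 4x^2 + 2x - 8:
Signs of coefficients: +, -, +, +, -
Number of sign changes: 3
Possible positive real roots: 3, 1

For negative roots, examine f(-x) = 4x^4 + 2x^3 + 4x^2 - 2x - 8:
Signs of coefficients: +, +, +, -, -
Number of sign changes: 1
Possible negative real roots: 1

Positive roots: 3 or 1; Negative roots: 1


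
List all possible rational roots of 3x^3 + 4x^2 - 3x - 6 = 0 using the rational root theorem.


Rational root theorem: possible roots are ±p/q where:
  p divides the constant term (-6): p ∈ {1, 2, 3, 6}
  q divides the leading coefficient (3): q ∈ {1, 3}

All possible rational roots: -6, -3, -2, -1, -2/3, -1/3, 1/3, 2/3, 1, 2, 3, 6

-6, -3, -2, -1, -2/3, -1/3, 1/3, 2/3, 1, 2, 3, 6


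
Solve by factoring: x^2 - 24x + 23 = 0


We need two numbers that multiply to 23 and add to -24.
Those numbers are -1 and -23 (since (-1) * (-23) = 23 and (-1) + (-23) = -24).
So x^2 - 24x + 23 = (x - 1)(x - 23) = 0
Setting each factor to zero: x = 1 or x = 23

x = 1, x = 23


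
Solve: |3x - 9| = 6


An absolute value equation |expr| = 6 gives two cases:
Case 1: 3x - 9 = 6
  3x = 15, so x = 5
Case 2: 3x - 9 = -6
  3x = 3, so x = 1

x = 1, x = 5


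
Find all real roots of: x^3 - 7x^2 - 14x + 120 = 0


Let p(x) = x^3 - 7x^2 - 14x + 120. By the rational root theorem (leading coefficient 1), any rational root is an integer divisor of 120: try ±1, ±2, ... in turn.
Test x = 1: value = 100 ≠ 0.
Test x = -1: value = 126 ≠ 0.
Test x = 2: value = 72 ≠ 0.
Test x = -2: value = 112 ≠ 0.
Test x = 3: value = 42 ≠ 0.
Test x = -3: value = 72 ≠ 0.
Test x = 4: value = 16 ≠ 0.
Test x = -4: value = 0 ✓, so (x + 4) is a factor.
Synthetic division by (x + 4): bring down 1; 1(-4) - 7 = -11; (-11)(-4) - 14 = 30; 30(-4) + 120 = 0 → quotient x^2 - 11x + 30, remainder 0.
Solve the quadratic x^2 - 11x + 30 = 0: discriminant = (-11)^2 - 4(1)(30) = 121 - 120 = 1.
sqrt(1) = 1, so x = (11 ± 1)/2: x = 6 or x = 5.

x = -4, x = 5, x = 6


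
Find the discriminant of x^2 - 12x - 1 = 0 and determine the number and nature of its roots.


For ax^2 + bx + c = 0, discriminant D = b^2 - 4ac
Here a = 1, b = -12, c = -1
D = (-12)^2 - 4(1)(-1) = 144 + 4 = 148

D = 148 > 0 but not a perfect square
The equation has 2 distinct real irrational roots.

Discriminant = 148, 2 distinct real irrational roots


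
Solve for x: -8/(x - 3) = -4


Multiply both sides by (x - 3): -8 = -4(x - 3)
Distribute: -8 = -4x + 12
-4x = -8 - 12 = -20
x = 5

x = 5


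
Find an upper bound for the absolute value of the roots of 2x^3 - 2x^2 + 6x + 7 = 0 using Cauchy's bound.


Cauchy's bound: all roots r satisfy |r| <= 1 + max(|a_i/a_n|) for i = 0,...,n-1
where a_n is the leading coefficient.

Coefficients: [2, -2, 6, 7]
Leading coefficient a_n = 2
Ratios |a_i/a_n|: 1, 3, 7/2
Maximum ratio: 7/2
Cauchy's bound: |r| <= 1 + 7/2 = 9/2

Upper bound = 9/2


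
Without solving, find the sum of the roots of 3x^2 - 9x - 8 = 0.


By Vieta's formulas for ax^2 + bx + c = 0:
  Sum of roots = -b/a
  Product of roots = c/a

Here a = 3, b = -9, c = -8
Sum = -(-9)/3 = 3
Product = -8/3 = -8/3

Sum = 3


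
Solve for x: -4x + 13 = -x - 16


Starting with: -4x + 13 = -x - 16
Move all x terms to left: (-4 + 1)x = -16 - 13
Simplify: -3x = -29
Divide both sides by -3: x = 29/3

x = 29/3


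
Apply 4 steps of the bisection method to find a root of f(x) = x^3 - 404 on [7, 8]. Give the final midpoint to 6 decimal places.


f(x) = x^3 - 404
f(7) = -61 < 0
f(8) = 108 > 0

Step 1: midpoint = (7.000000 + 8.000000)/2 = 7.500000
  f(7.500000) = 17.875000
  f(mid) > 0, so root is in [7.000000, 7.500000]

Step 2: midpoint = (7.000000 + 7.500000)/2 = 7.250000
  f(7.250000) = -22.921875
  f(mid) < 0, so root is in [7.250000, 7.500000]

Step 3: midpoint = (7.250000 + 7.500000)/2 = 7.375000
  f(7.375000) = -2.869141
  f(mid) < 0, so root is in [7.375000, 7.500000]

Step 4: midpoint = (7.375000 + 7.500000)/2 = 7.437500
  f(7.437500) = 7.415771
  f(mid) > 0, so root is in [7.375000, 7.437500]

midpoint = 7.437500


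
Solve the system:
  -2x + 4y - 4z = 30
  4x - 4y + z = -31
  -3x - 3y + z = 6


Using Cramer's rule. Expand each determinant along the first row.
D  = (-2)*[(-4)*1 - 1*(-3)] - 4*[4*1 - 1*(-3)] + (-4)*[4*(-3) - (-4)*(-3)]
  = (-2)*(-1) - 4*(7) + (-4)*(-24) = 70
Dx = 30*[(-4)*1 - 1*(-3)] - 4*[(-31)*1 - 1*6] + (-4)*[(-31)*(-3) - (-4)*6]
  = 30*(-1) - 4*(-37) + (-4)*(117) = -350
Dy = (-2)*[(-31)*1 - 1*6] - 30*[4*1 - 1*(-3)] + (-4)*[4*6 - (-31)*(-3)]
  = (-2)*(-37) - 30*(7) + (-4)*(-69) = 140
Dz = (-2)*[(-4)*6 - (-31)*(-3)] - 4*[4*6 - (-31)*(-3)] + 30*[4*(-3) - (-4)*(-3)]
  = (-2)*(-117) - 4*(-69) + 30*(-24) = -210
x = Dx/D = -350/70 = -5, y = Dy/D = 140/70 = 2, z = Dz/D = -210/70 = -3
Check eq1: (-2)(-5) + (4)(2) + (-4)(-3) = 30 = 30 ✓
Check eq2: (4)(-5) + (-4)(2) + (1)(-3) = -31 = -31 ✓
Check eq3: (-3)(-5) + (-3)(2) + (1)(-3) = 6 = 6 ✓

x = -5, y = 2, z = -3


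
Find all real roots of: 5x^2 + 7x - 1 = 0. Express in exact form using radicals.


Using the quadratic formula: x = (-b ± sqrt(b^2 - 4ac)) / (2a)
Here a = 5, b = 7, c = -1
Discriminant = b^2 - 4ac = 7^2 - 4(5)(-1) = 49 + 20 = 69
Since discriminant = 69 > 0, there are two real roots.
x = (-7 ± sqrt(69)) / 10
Numerically: x ≈ 0.1307 or x ≈ -1.5307

x = (-7 + sqrt(69)) / 10 or x = (-7 - sqrt(69)) / 10


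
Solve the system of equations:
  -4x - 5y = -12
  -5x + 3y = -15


Using Cramer's rule:
Determinant D = (-4)(3) - (-5)(-5) = -12 - 25 = -37
Dx = (-12)(3) - (-15)(-5) = -36 - 75 = -111
Dy = (-4)(-15) - (-5)(-12) = 60 - 60 = 0
x = Dx/D = -111/-37 = 3
y = Dy/D = 0/-37 = 0

x = 3, y = 0


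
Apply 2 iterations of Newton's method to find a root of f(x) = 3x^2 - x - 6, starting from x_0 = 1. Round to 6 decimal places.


Newton's method: x_(n+1) = x_n - f(x_n)/f'(x_n)
f(x) = 3x^2 - x - 6
f'(x) = 6x - 1

Iteration 1:
  f(1.000000) = -4.000000
  f'(1.000000) = 5.000000
  x_1 = 1.000000 - (-4.000000)/(5.000000) = 1.800000

Iteration 2:
  f(1.800000) = 1.920000
  f'(1.800000) = 9.800000
  x_2 = 1.800000 - (1.920000)/(9.800000) = 1.604082

x_2 = 1.604082


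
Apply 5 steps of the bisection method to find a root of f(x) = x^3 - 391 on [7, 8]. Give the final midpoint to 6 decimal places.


f(x) = x^3 - 391
f(7) = -48 < 0
f(8) = 121 > 0

Step 1: midpoint = (7.000000 + 8.000000)/2 = 7.500000
  f(7.500000) = 30.875000
  f(mid) > 0, so root is in [7.000000, 7.500000]

Step 2: midpoint = (7.000000 + 7.500000)/2 = 7.250000
  f(7.250000) = -9.921875
  f(mid) < 0, so root is in [7.250000, 7.500000]

Step 3: midpoint = (7.250000 + 7.500000)/2 = 7.375000
  f(7.375000) = 10.130859
  f(mid) > 0, so root is in [7.250000, 7.375000]

Step 4: midpoint = (7.250000 + 7.375000)/2 = 7.312500
  f(7.312500) = 0.018799
  f(mid) > 0, so root is in [7.250000, 7.312500]

Step 5: midpoint = (7.250000 + 7.312500)/2 = 7.281250
  f(7.281250) = -4.972870
  f(mid) < 0, so root is in [7.281250, 7.312500]

midpoint = 7.281250


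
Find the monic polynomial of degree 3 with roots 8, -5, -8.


A monic polynomial with roots 8, -5, -8 is:
p(x) = (x - 8)(x + 5)(x + 8)
After multiplying by (x - 8): x - 8
After multiplying by (x + 5): x^2 - 3x - 40
After multiplying by (x + 8): x^3 + 5x^2 - 64x - 320

x^3 + 5x^2 - 64x - 320


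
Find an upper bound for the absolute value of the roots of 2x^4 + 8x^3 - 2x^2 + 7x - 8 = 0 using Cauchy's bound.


Cauchy's bound: all roots r satisfy |r| <= 1 + max(|a_i/a_n|) for i = 0,...,n-1
where a_n is the leading coefficient.

Coefficients: [2, 8, -2, 7, -8]
Leading coefficient a_n = 2
Ratios |a_i/a_n|: 4, 1, 7/2, 4
Maximum ratio: 4
Cauchy's bound: |r| <= 1 + 4 = 5

Upper bound = 5


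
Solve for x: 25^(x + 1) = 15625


Express both sides with the same base.
15625 = 25^3
Since the bases match, equate exponents: x + 1 = 3
So x = 3 - (1) = 2

x = 2


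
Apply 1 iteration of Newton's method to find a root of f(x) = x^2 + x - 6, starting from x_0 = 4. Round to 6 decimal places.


Newton's method: x_(n+1) = x_n - f(x_n)/f'(x_n)
f(x) = x^2 + x - 6
f'(x) = 2x + 1

Iteration 1:
  f(4.000000) = 14.000000
  f'(4.000000) = 9.000000
  x_1 = 4.000000 - (14.000000)/(9.000000) = 2.444444

x_1 = 2.444444


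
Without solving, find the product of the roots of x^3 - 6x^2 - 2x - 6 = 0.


By Vieta's formulas for x^3 + bx^2 + cx + d = 0:
  r1 + r2 + r3 = -b/a = 6
  r1*r2 + r1*r3 + r2*r3 = c/a = -2
  r1*r2*r3 = -d/a = 6


Product = 6


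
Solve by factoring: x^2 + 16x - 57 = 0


We need two numbers that multiply to -57 and add to 16.
Those numbers are -3 and 19 (since (-3) * 19 = -57 and (-3) + 19 = 16).
So x^2 + 16x - 57 = (x - 3)(x + 19) = 0
Setting each factor to zero: x = 3 or x = -19

x = -19, x = 3


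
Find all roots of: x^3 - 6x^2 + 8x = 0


The constant term is 0, so x = 0 is a root. Factor out x:
  x^2 - 6x + 8 = 0
Solve the quadratic x^2 - 6x + 8 = 0: discriminant = (-6)^2 - 4(1)(8) = 36 - 32 = 4.
sqrt(4) = 2, so x = (6 ± 2)/2: x = 4 or x = 2.
Collecting all roots found:

x = 0, x = 2, x = 4


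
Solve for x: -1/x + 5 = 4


Subtract 5 from both sides: -1/x = -1
Multiply both sides by x: -1 = -1 * x
Divide by -1: x = 1

x = 1


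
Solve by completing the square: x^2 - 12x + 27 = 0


Start: x^2 - 12x + 27 = 0
Move constant: x^2 - 12x = -27
Half of -12 is -6, squared is 36
Add 36 to both sides: x^2 - 12x + 36 = 9
(x - 6)^2 = 9
x - 6 = ±3
x = 6 + 3 = 9 or x = 6 - 3 = 3

x = 3, x = 9


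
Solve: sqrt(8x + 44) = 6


Square both sides: 8x + 44 = 6^2 = 36
8x = 36 - 44 = -8
x = -1
Check: sqrt(8*(-1) + 44) = sqrt(36) = 6 ✓

x = -1


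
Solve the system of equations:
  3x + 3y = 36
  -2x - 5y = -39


Using Cramer's rule:
Determinant D = (3)(-5) - (-2)(3) = -15 + 6 = -9
Dx = (36)(-5) - (-39)(3) = -180 + 117 = -63
Dy = (3)(-39) - (-2)(36) = -117 + 72 = -45
x = Dx/D = -63/-9 = 7
y = Dy/D = -45/-9 = 5

x = 7, y = 5


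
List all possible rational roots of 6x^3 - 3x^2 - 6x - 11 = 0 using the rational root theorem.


Rational root theorem: possible roots are ±p/q where:
  p divides the constant term (-11): p ∈ {1, 11}
  q divides the leading coefficient (6): q ∈ {1, 2, 3, 6}

All possible rational roots: -11, -11/2, -11/3, -11/6, -1, -1/2, -1/3, -1/6, 1/6, 1/3, 1/2, 1, 11/6, 11/3, 11/2, 11

-11, -11/2, -11/3, -11/6, -1, -1/2, -1/3, -1/6, 1/6, 1/3, 1/2, 1, 11/6, 11/3, 11/2, 11


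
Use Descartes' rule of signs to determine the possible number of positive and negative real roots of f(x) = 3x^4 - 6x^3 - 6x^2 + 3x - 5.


Descartes' rule of signs:

For positive roots, count sign changes in f(x) = 3x^4 - 6x^3 - 6x^2 + 3x - 5:
Signs of coefficients: +, -, -, +, -
Number of sign changes: 3
Possible positive real roots: 3, 1

For negative roots, examine f(-x) = 3x^4 + 6x^3 - 6x^2 - 3x - 5:
Signs of coefficients: +, +, -, -, -
Number of sign changes: 1
Possible negative real roots: 1

Positive roots: 3 or 1; Negative roots: 1


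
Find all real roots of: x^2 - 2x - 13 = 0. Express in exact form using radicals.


Using the quadratic formula: x = (-b ± sqrt(b^2 - 4ac)) / (2a)
Here a = 1, b = -2, c = -13
Discriminant = b^2 - 4ac = (-2)^2 - 4(1)(-13) = 4 + 52 = 56
Since discriminant = 56 > 0, there are two real roots.
x = (2 ± 2*sqrt(14)) / 2
Simplifying: x = 1 ± sqrt(14)
Numerically: x ≈ 4.7417 or x ≈ -2.7417

x = 1 + sqrt(14) or x = 1 - sqrt(14)


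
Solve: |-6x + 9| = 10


An absolute value equation |expr| = 10 gives two cases:
Case 1: -6x + 9 = 10
  -6x = 1, so x = -1/6
Case 2: -6x + 9 = -10
  -6x = -19, so x = 19/6

x = -1/6, x = 19/6


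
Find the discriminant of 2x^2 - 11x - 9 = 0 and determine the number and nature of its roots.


For ax^2 + bx + c = 0, discriminant D = b^2 - 4ac
Here a = 2, b = -11, c = -9
D = (-11)^2 - 4(2)(-9) = 121 + 72 = 193

D = 193 > 0 but not a perfect square
The equation has 2 distinct real irrational roots.

Discriminant = 193, 2 distinct real irrational roots


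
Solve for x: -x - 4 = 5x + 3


Starting with: -x - 4 = 5x + 3
Move all x terms to left: (-1 - 5)x = 3 + 4
Simplify: -6x = 7
Divide both sides by -6: x = -7/6

x = -7/6


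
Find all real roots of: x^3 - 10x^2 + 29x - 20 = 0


Let p(x) = x^3 - 10x^2 + 29x - 20. By the rational root theorem (leading coefficient 1), any rational root is an integer divisor of 20: try ±1, ±2, ... in turn.
Test x = 1: value = 0 ✓, so (x - 1) is a factor.
Synthetic division by (x - 1): bring down 1; 1(1) - 10 = -9; (-9)(1) + 29 = 20; 20(1) - 20 = 0 → quotient x^2 - 9x + 20, remainder 0.
Solve the quadratic x^2 - 9x + 20 = 0: discriminant = (-9)^2 - 4(1)(20) = 81 - 80 = 1.
sqrt(1) = 1, so x = (9 ± 1)/2: x = 5 or x = 4.

x = 1, x = 4, x = 5


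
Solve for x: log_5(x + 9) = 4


Convert to exponential form: x + 9 = 5^4 = 625
x = 625 - 9 = 616
Check: log_5(616 + 9) = log_5(625) = log_5(625) = 4 ✓

x = 616


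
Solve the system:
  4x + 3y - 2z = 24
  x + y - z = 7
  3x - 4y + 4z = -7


Using Cramer's rule. Expand each determinant along the first row.
D  = 4*[1*4 - (-1)*(-4)] - 3*[1*4 - (-1)*3] + (-2)*[1*(-4) - 1*3]
  = 4*(0) - 3*(7) + (-2)*(-7) = -7
Dx = 24*[1*4 - (-1)*(-4)] - 3*[7*4 - (-1)*(-7)] + (-2)*[7*(-4) - 1*(-7)]
  = 24*(0) - 3*(21) + (-2)*(-21) = -21
Dy = 4*[7*4 - (-1)*(-7)] - 24*[1*4 - (-1)*3] + (-2)*[1*(-7) - 7*3]
  = 4*(21) - 24*(7) + (-2)*(-28) = -28
Dz = 4*[1*(-7) - 7*(-4)] - 3*[1*(-7) - 7*3] + 24*[1*(-4) - 1*3]
  = 4*(21) - 3*(-28) + 24*(-7) = 0
x = Dx/D = -21/-7 = 3, y = Dy/D = -28/-7 = 4, z = Dz/D = 0/-7 = 0
Check eq1: (4)(3) + (3)(4) + (-2)(0) = 24 = 24 ✓
Check eq2: (1)(3) + (1)(4) + (-1)(0) = 7 = 7 ✓
Check eq3: (3)(3) + (-4)(4) + (4)(0) = -7 = -7 ✓

x = 3, y = 4, z = 0


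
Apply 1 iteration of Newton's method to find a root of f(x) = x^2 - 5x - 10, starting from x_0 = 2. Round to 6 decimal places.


Newton's method: x_(n+1) = x_n - f(x_n)/f'(x_n)
f(x) = x^2 - 5x - 10
f'(x) = 2x - 5

Iteration 1:
  f(2.000000) = -16.000000
  f'(2.000000) = -1.000000
  x_1 = 2.000000 - (-16.000000)/(-1.000000) = -14.000000

x_1 = -14.000000


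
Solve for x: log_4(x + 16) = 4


Convert to exponential form: x + 16 = 4^4 = 256
x = 256 - 16 = 240
Check: log_4(240 + 16) = log_4(256) = log_4(256) = 4 ✓

x = 240


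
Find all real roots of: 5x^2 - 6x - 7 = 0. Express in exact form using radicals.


Using the quadratic formula: x = (-b ± sqrt(b^2 - 4ac)) / (2a)
Here a = 5, b = -6, c = -7
Discriminant = b^2 - 4ac = (-6)^2 - 4(5)(-7) = 36 + 140 = 176
Since discriminant = 176 > 0, there are two real roots.
x = (6 ± 4*sqrt(11)) / 10
Simplifying: x = (3 ± 2*sqrt(11)) / 5
Numerically: x ≈ 1.9266 or x ≈ -0.7266

x = (3 + 2*sqrt(11)) / 5 or x = (3 - 2*sqrt(11)) / 5


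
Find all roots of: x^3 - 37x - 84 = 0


Let p(x) = x^3 - 37x - 84. By the rational root theorem (leading coefficient 1), any rational root is an integer divisor of 84: try ±1, ±2, ... in turn.
Test x = 1: value = -120 ≠ 0.
Test x = -1: value = -48 ≠ 0.
Test x = 2: value = -150 ≠ 0.
Test x = -2: value = -18 ≠ 0.
Test x = 3: value = -168 ≠ 0.
Test x = -3: value = 0 ✓, so (x + 3) is a factor.
Synthetic division by (x + 3): bring down 1; 1(-3) + 0 = -3; (-3)(-3) - 37 = -28; (-28)(-3) - 84 = 0 → quotient x^2 - 3x - 28, remainder 0.
Solve the quadratic x^2 - 3x - 28 = 0: discriminant = (-3)^2 - 4(1)(-28) = 9 + 112 = 121.
sqrt(121) = 11, so x = (3 ± 11)/2: x = 7 or x = -4.
Collecting all roots found:

x = -4, x = -3, x = 7


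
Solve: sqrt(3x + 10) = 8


Square both sides: 3x + 10 = 8^2 = 64
3x = 64 - 10 = 54
x = 18
Check: sqrt(3*18 + 10) = sqrt(64) = 8 ✓

x = 18


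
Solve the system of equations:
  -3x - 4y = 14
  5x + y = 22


Using Cramer's rule:
Determinant D = (-3)(1) - (5)(-4) = -3 + 20 = 17
Dx = (14)(1) - (22)(-4) = 14 + 88 = 102
Dy = (-3)(22) - (5)(14) = -66 - 70 = -136
x = Dx/D = 102/17 = 6
y = Dy/D = -136/17 = -8

x = 6, y = -8


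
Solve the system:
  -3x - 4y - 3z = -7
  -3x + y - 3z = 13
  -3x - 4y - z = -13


Using Cramer's rule. Expand each determinant along the first row.
D  = (-3)*[1*(-1) - (-3)*(-4)] - (-4)*[(-3)*(-1) - (-3)*(-3)] + (-3)*[(-3)*(-4) - 1*(-3)]
  = (-3)*(-13) - (-4)*(-6) + (-3)*(15) = -30
Dx = (-7)*[1*(-1) - (-3)*(-4)] - (-4)*[13*(-1) - (-3)*(-13)] + (-3)*[13*(-4) - 1*(-13)]
  = (-7)*(-13) - (-4)*(-52) + (-3)*(-39) = 0
Dy = (-3)*[13*(-1) - (-3)*(-13)] - (-7)*[(-3)*(-1) - (-3)*(-3)] + (-3)*[(-3)*(-13) - 13*(-3)]
  = (-3)*(-52) - (-7)*(-6) + (-3)*(78) = -120
Dz = (-3)*[1*(-13) - 13*(-4)] - (-4)*[(-3)*(-13) - 13*(-3)] + (-7)*[(-3)*(-4) - 1*(-3)]
  = (-3)*(39) - (-4)*(78) + (-7)*(15) = 90
x = Dx/D = 0/-30 = 0, y = Dy/D = -120/-30 = 4, z = Dz/D = 90/-30 = -3
Check eq1: (-3)(0) + (-4)(4) + (-3)(-3) = -7 = -7 ✓
Check eq2: (-3)(0) + (1)(4) + (-3)(-3) = 13 = 13 ✓
Check eq3: (-3)(0) + (-4)(4) + (-1)(-3) = -13 = -13 ✓

x = 0, y = 4, z = -3


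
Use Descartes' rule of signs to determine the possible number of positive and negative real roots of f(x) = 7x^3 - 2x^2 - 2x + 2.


Descartes' rule of signs:

For positive roots, count sign changes in f(x) = 7x^3 - 2x^2 - 2x + 2:
Signs of coefficients: +, -, -, +
Number of sign changes: 2
Possible positive real roots: 2, 0

For negative roots, examine f(-x) = -7x^3 - 2x^2 + 2x + 2:
Signs of coefficients: -, -, +, +
Number of sign changes: 1
Possible negative real roots: 1

Positive roots: 2 or 0; Negative roots: 1


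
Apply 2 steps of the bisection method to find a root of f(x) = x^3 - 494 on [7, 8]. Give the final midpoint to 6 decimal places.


f(x) = x^3 - 494
f(7) = -151 < 0
f(8) = 18 > 0

Step 1: midpoint = (7.000000 + 8.000000)/2 = 7.500000
  f(7.500000) = -72.125000
  f(mid) < 0, so root is in [7.500000, 8.000000]

Step 2: midpoint = (7.500000 + 8.000000)/2 = 7.750000
  f(7.750000) = -28.515625
  f(mid) < 0, so root is in [7.750000, 8.000000]

midpoint = 7.750000


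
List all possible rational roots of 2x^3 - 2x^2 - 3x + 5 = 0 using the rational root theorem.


Rational root theorem: possible roots are ±p/q where:
  p divides the constant term (5): p ∈ {1, 5}
  q divides the leading coefficient (2): q ∈ {1, 2}

All possible rational roots: -5, -5/2, -1, -1/2, 1/2, 1, 5/2, 5

-5, -5/2, -1, -1/2, 1/2, 1, 5/2, 5


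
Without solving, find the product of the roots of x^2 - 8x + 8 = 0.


By Vieta's formulas for ax^2 + bx + c = 0:
  Sum of roots = -b/a
  Product of roots = c/a

Here a = 1, b = -8, c = 8
Sum = -(-8)/1 = 8
Product = 8/1 = 8

Product = 8


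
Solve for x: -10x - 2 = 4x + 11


Starting with: -10x - 2 = 4x + 11
Move all x terms to left: (-10 - 4)x = 11 + 2
Simplify: -14x = 13
Divide both sides by -14: x = -13/14

x = -13/14


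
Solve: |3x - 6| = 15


An absolute value equation |expr| = 15 gives two cases:
Case 1: 3x - 6 = 15
  3x = 21, so x = 7
Case 2: 3x - 6 = -15
  3x = -9, so x = -3

x = -3, x = 7


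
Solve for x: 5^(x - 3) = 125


Express both sides with the same base.
125 = 5^3
Since the bases match, equate exponents: x - 3 = 3
So x = 3 - (-3) = 6

x = 6


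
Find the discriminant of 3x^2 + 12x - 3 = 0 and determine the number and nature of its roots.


For ax^2 + bx + c = 0, discriminant D = b^2 - 4ac
Here a = 3, b = 12, c = -3
D = (12)^2 - 4(3)(-3) = 144 + 36 = 180

D = 180 > 0 but not a perfect square
The equation has 2 distinct real irrational roots.

Discriminant = 180, 2 distinct real irrational roots


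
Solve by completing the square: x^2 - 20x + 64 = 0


Start: x^2 - 20x + 64 = 0
Move constant: x^2 - 20x = -64
Half of -20 is -10, squared is 100
Add 100 to both sides: x^2 - 20x + 100 = 36
(x - 10)^2 = 36
x - 10 = ±6
x = 10 + 6 = 16 or x = 10 - 6 = 4

x = 4, x = 16


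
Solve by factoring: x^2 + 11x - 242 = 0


We need two numbers that multiply to -242 and add to 11.
Those numbers are -11 and 22 (since (-11) * 22 = -242 and (-11) + 22 = 11).
So x^2 + 11x - 242 = (x - 11)(x + 22) = 0
Setting each factor to zero: x = 11 or x = -22

x = -22, x = 11


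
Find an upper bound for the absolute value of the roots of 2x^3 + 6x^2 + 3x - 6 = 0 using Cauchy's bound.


Cauchy's bound: all roots r satisfy |r| <= 1 + max(|a_i/a_n|) for i = 0,...,n-1
where a_n is the leading coefficient.

Coefficients: [2, 6, 3, -6]
Leading coefficient a_n = 2
Ratios |a_i/a_n|: 3, 3/2, 3
Maximum ratio: 3
Cauchy's bound: |r| <= 1 + 3 = 4

Upper bound = 4


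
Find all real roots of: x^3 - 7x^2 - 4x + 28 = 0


Let p(x) = x^3 - 7x^2 - 4x + 28. By the rational root theorem (leading coefficient 1), any rational root is an integer divisor of 28: try ±1, ±2, ... in turn.
Test x = 1: value = 18 ≠ 0.
Test x = -1: value = 24 ≠ 0.
Test x = 2: value = 0 ✓, so (x - 2) is a factor.
Synthetic division by (x - 2): bring down 1; 1(2) - 7 = -5; (-5)(2) - 4 = -14; (-14)(2) + 28 = 0 → quotient x^2 - 5x - 14, remainder 0.
Solve the quadratic x^2 - 5x - 14 = 0: discriminant = (-5)^2 - 4(1)(-14) = 25 + 56 = 81.
sqrt(81) = 9, so x = (5 ± 9)/2: x = 7 or x = -2.

x = -2, x = 2, x = 7


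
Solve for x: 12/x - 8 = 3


Subtract -8 from both sides: 12/x = 11
Multiply both sides by x: 12 = 11 * x
Divide by 11: x = 12/11

x = 12/11


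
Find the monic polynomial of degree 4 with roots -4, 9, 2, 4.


A monic polynomial with roots -4, 9, 2, 4 is:
p(x) = (x + 4)(x - 9)(x - 2)(x - 4)
After multiplying by (x + 4): x + 4
After multiplying by (x - 9): x^2 - 5x - 36
After multiplying by (x - 2): x^3 - 7x^2 - 26x + 72
After multiplying by (x - 4): x^4 - 11x^3 + 2x^2 + 176x - 288

x^4 - 11x^3 + 2x^2 + 176x - 288


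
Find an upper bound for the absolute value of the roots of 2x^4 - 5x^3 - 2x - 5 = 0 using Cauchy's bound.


Cauchy's bound: all roots r satisfy |r| <= 1 + max(|a_i/a_n|) for i = 0,...,n-1
where a_n is the leading coefficient.

Coefficients: [2, -5, 0, -2, -5]
Leading coefficient a_n = 2
Ratios |a_i/a_n|: 5/2, 0, 1, 5/2
Maximum ratio: 5/2
Cauchy's bound: |r| <= 1 + 5/2 = 7/2

Upper bound = 7/2


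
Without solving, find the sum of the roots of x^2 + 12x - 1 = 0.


By Vieta's formulas for ax^2 + bx + c = 0:
  Sum of roots = -b/a
  Product of roots = c/a

Here a = 1, b = 12, c = -1
Sum = -(12)/1 = -12
Product = -1/1 = -1

Sum = -12


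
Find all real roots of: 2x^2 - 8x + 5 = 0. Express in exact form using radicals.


Using the quadratic formula: x = (-b ± sqrt(b^2 - 4ac)) / (2a)
Here a = 2, b = -8, c = 5
Discriminant = b^2 - 4ac = (-8)^2 - 4(2)(5) = 64 - 40 = 24
Since discriminant = 24 > 0, there are two real roots.
x = (8 ± 2*sqrt(6)) / 4
Simplifying: x = (4 ± sqrt(6)) / 2
Numerically: x ≈ 3.2247 or x ≈ 0.7753

x = (4 + sqrt(6)) / 2 or x = (4 - sqrt(6)) / 2


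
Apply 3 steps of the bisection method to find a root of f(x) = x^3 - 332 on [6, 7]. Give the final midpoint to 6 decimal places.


f(x) = x^3 - 332
f(6) = -116 < 0
f(7) = 11 > 0

Step 1: midpoint = (6.000000 + 7.000000)/2 = 6.500000
  f(6.500000) = -57.375000
  f(mid) < 0, so root is in [6.500000, 7.000000]

Step 2: midpoint = (6.500000 + 7.000000)/2 = 6.750000
  f(6.750000) = -24.453125
  f(mid) < 0, so root is in [6.750000, 7.000000]

Step 3: midpoint = (6.750000 + 7.000000)/2 = 6.875000
  f(6.875000) = -7.048828
  f(mid) < 0, so root is in [6.875000, 7.000000]

midpoint = 6.875000


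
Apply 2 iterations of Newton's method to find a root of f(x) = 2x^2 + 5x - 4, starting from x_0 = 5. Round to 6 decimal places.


Newton's method: x_(n+1) = x_n - f(x_n)/f'(x_n)
f(x) = 2x^2 + 5x - 4
f'(x) = 4x + 5

Iteration 1:
  f(5.000000) = 71.000000
  f'(5.000000) = 25.000000
  x_1 = 5.000000 - (71.000000)/(25.000000) = 2.160000

Iteration 2:
  f(2.160000) = 16.131200
  f'(2.160000) = 13.640000
  x_2 = 2.160000 - (16.131200)/(13.640000) = 0.977361

x_2 = 0.977361


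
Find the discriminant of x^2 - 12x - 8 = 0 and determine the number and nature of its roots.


For ax^2 + bx + c = 0, discriminant D = b^2 - 4ac
Here a = 1, b = -12, c = -8
D = (-12)^2 - 4(1)(-8) = 144 + 32 = 176

D = 176 > 0 but not a perfect square
The equation has 2 distinct real irrational roots.

Discriminant = 176, 2 distinct real irrational roots


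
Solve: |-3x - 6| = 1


An absolute value equation |expr| = 1 gives two cases:
Case 1: -3x - 6 = 1
  -3x = 7, so x = -7/3
Case 2: -3x - 6 = -1
  -3x = 5, so x = -5/3

x = -7/3, x = -5/3


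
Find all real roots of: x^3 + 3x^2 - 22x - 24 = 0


Let p(x) = x^3 + 3x^2 - 22x - 24. By the rational root theorem (leading coefficient 1), any rational root is an integer divisor of 24: try ±1, ±2, ... in turn.
Test x = 1: value = -42 ≠ 0.
Test x = -1: value = 0 ✓, so (x + 1) is a factor.
Synthetic division by (x + 1): bring down 1; 1(-1) + 3 = 2; 2(-1) - 22 = -24; (-24)(-1) - 24 = 0 → quotient x^2 + 2x - 24, remainder 0.
Solve the quadratic x^2 + 2x - 24 = 0: discriminant = 2^2 - 4(1)(-24) = 4 + 96 = 100.
sqrt(100) = 10, so x = (-2 ± 10)/2: x = 4 or x = -6.

x = -6, x = -1, x = 4


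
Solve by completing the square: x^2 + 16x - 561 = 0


Start: x^2 + 16x - 561 = 0
Move constant: x^2 + 16x = 561
Half of 16 is 8, squared is 64
Add 64 to both sides: x^2 + 16x + 64 = 625
(x + 8)^2 = 625
x + 8 = ±25
x = -8 + 25 = 17 or x = -8 - 25 = -33

x = -33, x = 17


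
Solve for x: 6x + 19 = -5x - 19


Starting with: 6x + 19 = -5x - 19
Move all x terms to left: (6 + 5)x = -19 - 19
Simplify: 11x = -38
Divide both sides by 11: x = -38/11

x = -38/11


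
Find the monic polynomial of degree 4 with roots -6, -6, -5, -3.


A monic polynomial with roots -6, -6, -5, -3 is:
p(x) = (x + 6)(x + 6)(x + 5)(x + 3)
After multiplying by (x + 6): x + 6
After multiplying by (x + 6): x^2 + 12x + 36
After multiplying by (x + 5): x^3 + 17x^2 + 96x + 180
After multiplying by (x + 3): x^4 + 20x^3 + 147x^2 + 468x + 540

x^4 + 20x^3 + 147x^2 + 468x + 540


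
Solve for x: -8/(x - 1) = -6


Multiply both sides by (x - 1): -8 = -6(x - 1)
Distribute: -8 = -6x + 6
-6x = -8 - 6 = -14
x = 7/3

x = 7/3


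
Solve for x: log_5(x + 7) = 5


Convert to exponential form: x + 7 = 5^5 = 3125
x = 3125 - 7 = 3118
Check: log_5(3118 + 7) = log_5(3125) = log_5(3125) = 5 ✓

x = 3118


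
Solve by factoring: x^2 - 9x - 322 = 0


We need two numbers that multiply to -322 and add to -9.
Those numbers are -23 and 14 (since (-23) * 14 = -322 and (-23) + 14 = -9).
So x^2 - 9x - 322 = (x - 23)(x + 14) = 0
Setting each factor to zero: x = 23 or x = -14

x = -14, x = 23


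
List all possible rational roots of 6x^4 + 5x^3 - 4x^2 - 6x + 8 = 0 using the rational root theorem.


Rational root theorem: possible roots are ±p/q where:
  p divides the constant term (8): p ∈ {1, 2, 4, 8}
  q divides the leading coefficient (6): q ∈ {1, 2, 3, 6}

All possible rational roots: -8, -4, -8/3, -2, -4/3, -1, -2/3, -1/2, -1/3, -1/6, 1/6, 1/3, 1/2, 2/3, 1, 4/3, 2, 8/3, 4, 8

-8, -4, -8/3, -2, -4/3, -1, -2/3, -1/2, -1/3, -1/6, 1/6, 1/3, 1/2, 2/3, 1, 4/3, 2, 8/3, 4, 8


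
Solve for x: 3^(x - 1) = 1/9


Express both sides with the same base.
1/9 = 3^(-2)
Since the bases match, equate exponents: x - 1 = -2
So x = -2 - (-1) = -1

x = -1


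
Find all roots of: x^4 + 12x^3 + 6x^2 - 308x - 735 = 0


Let p(x) = x^4 + 12x^3 + 6x^2 - 308x - 735. By the rational root theorem (leading coefficient 1), any rational root is an integer divisor of 735: try ±1, ±2, ... in turn.
Test x = 1: value = -1024 ≠ 0.
Test x = -1: value = -432 ≠ 0.
Test x = 3: value = -1200 ≠ 0.
Test x = -3: value = 0 ✓, so (x + 3) is a factor.
Synthetic division by (x + 3): bring down 1; 1(-3) + 12 = 9; 9(-3) + 6 = -21; (-21)(-3) - 308 = -245; (-245)(-3) - 735 = 0 → quotient x^3 + 9x^2 - 21x - 245, remainder 0.
Continue with the quotient x^3 + 9x^2 - 21x - 245 (candidates must divide 245).
Test x = 5: value = 0 ✓, so (x - 5) is a factor.
Synthetic division by (x - 5): bring down 1; 1(5) + 9 = 14; 14(5) - 21 = 49; 49(5) - 245 = 0 → quotient x^2 + 14x + 49, remainder 0.
Solve the quadratic x^2 + 14x + 49 = 0: discriminant = 14^2 - 4(1)(49) = 196 - 196 = 0.
Discriminant = 0, so a double root: x = -14/2 = -7.
Collecting all roots found:

x = -7 (multiplicity 2), x = -3, x = 5


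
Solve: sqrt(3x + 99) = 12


Square both sides: 3x + 99 = 12^2 = 144
3x = 144 - 99 = 45
x = 15
Check: sqrt(3*15 + 99) = sqrt(144) = 12 ✓

x = 15


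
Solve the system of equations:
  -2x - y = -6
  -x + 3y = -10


Using Cramer's rule:
Determinant D = (-2)(3) - (-1)(-1) = -6 - 1 = -7
Dx = (-6)(3) - (-10)(-1) = -18 - 10 = -28
Dy = (-2)(-10) - (-1)(-6) = 20 - 6 = 14
x = Dx/D = -28/-7 = 4
y = Dy/D = 14/-7 = -2

x = 4, y = -2


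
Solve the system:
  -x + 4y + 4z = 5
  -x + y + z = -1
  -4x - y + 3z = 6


Using Cramer's rule. Expand each determinant along the first row.
D  = (-1)*[1*3 - 1*(-1)] - 4*[(-1)*3 - 1*(-4)] + 4*[(-1)*(-1) - 1*(-4)]
  = (-1)*(4) - 4*(1) + 4*(5) = 12
Dx = 5*[1*3 - 1*(-1)] - 4*[(-1)*3 - 1*6] + 4*[(-1)*(-1) - 1*6]
  = 5*(4) - 4*(-9) + 4*(-5) = 36
Dy = (-1)*[(-1)*3 - 1*6] - 5*[(-1)*3 - 1*(-4)] + 4*[(-1)*6 - (-1)*(-4)]
  = (-1)*(-9) - 5*(1) + 4*(-10) = -36
Dz = (-1)*[1*6 - (-1)*(-1)] - 4*[(-1)*6 - (-1)*(-4)] + 5*[(-1)*(-1) - 1*(-4)]
  = (-1)*(5) - 4*(-10) + 5*(5) = 60
x = Dx/D = 36/12 = 3, y = Dy/D = -36/12 = -3, z = Dz/D = 60/12 = 5
Check eq1: (-1)(3) + (4)(-3) + (4)(5) = 5 = 5 ✓
Check eq2: (-1)(3) + (1)(-3) + (1)(5) = -1 = -1 ✓
Check eq3: (-4)(3) + (-1)(-3) + (3)(5) = 6 = 6 ✓

x = 3, y = -3, z = 5


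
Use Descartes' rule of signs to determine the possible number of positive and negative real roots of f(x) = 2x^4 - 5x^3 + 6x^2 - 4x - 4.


Descartes' rule of signs:

For positive roots, count sign changes in f(x) = 2x^4 - 5x^3 + 6x^2 - 4x - 4:
Signs of coefficients: +, -, +, -, -
Number of sign changes: 3
Possible positive real roots: 3, 1

For negative roots, examine f(-x) = 2x^4 + 5x^3 + 6x^2 + 4x - 4:
Signs of coefficients: +, +, +, +, -
Number of sign changes: 1
Possible negative real roots: 1

Positive roots: 3 or 1; Negative roots: 1


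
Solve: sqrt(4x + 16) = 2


Square both sides: 4x + 16 = 2^2 = 4
4x = 4 - 16 = -12
x = -3
Check: sqrt(4*(-3) + 16) = sqrt(4) = 2 ✓

x = -3


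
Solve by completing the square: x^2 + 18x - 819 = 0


Start: x^2 + 18x - 819 = 0
Move constant: x^2 + 18x = 819
Half of 18 is 9, squared is 81
Add 81 to both sides: x^2 + 18x + 81 = 900
(x + 9)^2 = 900
x + 9 = ±30
x = -9 + 30 = 21 or x = -9 - 30 = -39

x = -39, x = 21


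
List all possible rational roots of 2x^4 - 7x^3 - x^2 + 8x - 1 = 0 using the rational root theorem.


Rational root theorem: possible roots are ±p/q where:
  p divides the constant term (-1): p ∈ {1}
  q divides the leading coefficient (2): q ∈ {1, 2}

All possible rational roots: -1, -1/2, 1/2, 1

-1, -1/2, 1/2, 1


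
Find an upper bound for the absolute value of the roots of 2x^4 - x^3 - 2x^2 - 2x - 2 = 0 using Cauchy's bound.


Cauchy's bound: all roots r satisfy |r| <= 1 + max(|a_i/a_n|) for i = 0,...,n-1
where a_n is the leading coefficient.

Coefficients: [2, -1, -2, -2, -2]
Leading coefficient a_n = 2
Ratios |a_i/a_n|: 1/2, 1, 1, 1
Maximum ratio: 1
Cauchy's bound: |r| <= 1 + 1 = 2

Upper bound = 2


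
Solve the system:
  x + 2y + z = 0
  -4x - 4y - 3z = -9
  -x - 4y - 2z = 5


Using Cramer's rule. Expand each determinant along the first row.
D  = 1*[(-4)*(-2) - (-3)*(-4)] - 2*[(-4)*(-2) - (-3)*(-1)] + 1*[(-4)*(-4) - (-4)*(-1)]
  = 1*(-4) - 2*(5) + 1*(12) = -2
Dx = 0*[(-4)*(-2) - (-3)*(-4)] - 2*[(-9)*(-2) - (-3)*5] + 1*[(-9)*(-4) - (-4)*5]
  = 0*(-4) - 2*(33) + 1*(56) = -10
Dy = 1*[(-9)*(-2) - (-3)*5] - 0*[(-4)*(-2) - (-3)*(-1)] + 1*[(-4)*5 - (-9)*(-1)]
  = 1*(33) - 0*(5) + 1*(-29) = 4
Dz = 1*[(-4)*5 - (-9)*(-4)] - 2*[(-4)*5 - (-9)*(-1)] + 0*[(-4)*(-4) - (-4)*(-1)]
  = 1*(-56) - 2*(-29) + 0*(12) = 2
x = Dx/D = -10/-2 = 5, y = Dy/D = 4/-2 = -2, z = Dz/D = 2/-2 = -1
Check eq1: (1)(5) + (2)(-2) + (1)(-1) = 0 = 0 ✓
Check eq2: (-4)(5) + (-4)(-2) + (-3)(-1) = -9 = -9 ✓
Check eq3: (-1)(5) + (-4)(-2) + (-2)(-1) = 5 = 5 ✓

x = 5, y = -2, z = -1
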